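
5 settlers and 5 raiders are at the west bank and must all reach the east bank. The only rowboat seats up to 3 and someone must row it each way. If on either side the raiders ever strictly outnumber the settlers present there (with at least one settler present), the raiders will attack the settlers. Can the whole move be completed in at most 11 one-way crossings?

Yes

Yes — this plan uses 11 crossings (≤ 11):
1. 2 raiders → the east bank.  (the west bank: 5S 3R; the east bank: 0S 2R)
2. 1 raider ← the west bank.  (the west bank: 5S 4R; the east bank: 0S 1R)
3. 3 raiders → the east bank.  (the west bank: 5S 1R; the east bank: 0S 4R)
4. 1 raider ← the west bank.  (the west bank: 5S 2R; the east bank: 0S 3R)
5. 3 settlers → the east bank.  (the west bank: 2S 2R; the east bank: 3S 3R)
6. 1 settler and 1 raider ← the west bank.  (the west bank: 3S 3R; the east bank: 2S 2R)
7. 3 settlers → the east bank.  (the west bank: 0S 3R; the east bank: 5S 2R)
8. 1 raider ← the west bank.  (the west bank: 0S 4R; the east bank: 5S 1R)
9. 2 raiders → the east bank.  (the west bank: 0S 2R; the east bank: 5S 3R)
10. 1 raider ← the west bank.  (the west bank: 0S 3R; the east bank: 5S 2R)
11. 3 raiders → the east bank.  (the west bank: 0S 0R; the east bank: 5S 5R)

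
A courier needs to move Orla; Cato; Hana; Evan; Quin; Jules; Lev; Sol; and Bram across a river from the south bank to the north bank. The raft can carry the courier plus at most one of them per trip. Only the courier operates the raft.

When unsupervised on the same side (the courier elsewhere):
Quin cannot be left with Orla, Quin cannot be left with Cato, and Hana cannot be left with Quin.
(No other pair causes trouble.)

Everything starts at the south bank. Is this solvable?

No

Following every safe sequence of crossings from the start, the most of the 9 that can be at the north bank as the raft arrives there on crossings 1, 3, 5, 7, 9, 11, 13 is 1, 2, 3, 4, 5, 6, 7 respectively; the best ever achieved is 7 of 9.
From crossing 15 on, no configuration arises that was not already reachable earlier: only 288 distinct safe configurations (who is on which side, and where the raft is) can ever be reached, none of them has everyone across, and every continuation just revisits them. So no valid plan exists.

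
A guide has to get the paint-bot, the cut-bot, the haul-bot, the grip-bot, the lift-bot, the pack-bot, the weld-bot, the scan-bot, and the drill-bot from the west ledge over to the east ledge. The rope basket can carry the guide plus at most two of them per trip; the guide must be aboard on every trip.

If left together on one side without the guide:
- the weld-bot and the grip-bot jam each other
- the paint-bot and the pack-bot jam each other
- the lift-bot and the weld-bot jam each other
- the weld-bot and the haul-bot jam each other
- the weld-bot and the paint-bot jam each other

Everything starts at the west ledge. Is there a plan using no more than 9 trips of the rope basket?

No

Counting alone: the guide can take at most 2 across per trip to the east ledge, so moving all 9 needs at least 5 loaded trips out, with a return between consecutive ones — at least 9 crossings.
The safety rule pushes this higher. Following every safe sequence of crossings, the most of the 9 that can be at the east ledge as the rope basket arrives there on crossing 9 is 8 — never all 9.
So the move cannot be finished within 9 crossings. (The shortest complete plan takes 11:)
1. Guide goes to the east ledge with the paint-bot and the weld-bot.  [the west ledge: the cut-bot, the drill-bot, the grip-bot, the haul-bot, the lift-bot, the pack-bot, the scan-bot | the east ledge: the paint-bot, the weld-bot]
2. Guide goes back to the west ledge with the paint-bot.  [the west ledge: the cut-bot, the drill-bot, the grip-bot, the haul-bot, the lift-bot, the pack-bot, the paint-bot, the scan-bot | the east ledge: the weld-bot]
3. Guide goes to the east ledge with the cut-bot and the paint-bot.  [the west ledge: the drill-bot, the grip-bot, the haul-bot, the lift-bot, the pack-bot, the scan-bot | the east ledge: the cut-bot, the paint-bot, the weld-bot]
4. Guide goes back to the west ledge with the paint-bot.  [the west ledge: the drill-bot, the grip-bot, the haul-bot, the lift-bot, the pack-bot, the paint-bot, the scan-bot | the east ledge: the cut-bot, the weld-bot]
5. Guide goes to the east ledge with the haul-bot and the paint-bot.  [the west ledge: the drill-bot, the grip-bot, the lift-bot, the pack-bot, the scan-bot | the east ledge: the cut-bot, the haul-bot, the paint-bot, the weld-bot]
6. Guide goes back to the west ledge with the weld-bot.  [the west ledge: the drill-bot, the grip-bot, the lift-bot, the pack-bot, the scan-bot, the weld-bot | the east ledge: the cut-bot, the haul-bot, the paint-bot]
7. Guide goes to the east ledge with the grip-bot and the lift-bot.  [the west ledge: the drill-bot, the pack-bot, the scan-bot, the weld-bot | the east ledge: the cut-bot, the grip-bot, the haul-bot, the lift-bot, the paint-bot]
8. Guide goes back to the west ledge alone.  [the west ledge: the drill-bot, the pack-bot, the scan-bot, the weld-bot | the east ledge: the cut-bot, the grip-bot, the haul-bot, the lift-bot, the paint-bot]
9. Guide goes to the east ledge with the drill-bot and the scan-bot.  [the west ledge: the pack-bot, the weld-bot | the east ledge: the cut-bot, the drill-bot, the grip-bot, the haul-bot, the lift-bot, the paint-bot, the scan-bot]
10. Guide goes back to the west ledge alone.  [the west ledge: the pack-bot, the weld-bot | the east ledge: the cut-bot, the drill-bot, the grip-bot, the haul-bot, the lift-bot, the paint-bot, the scan-bot]
11. Guide goes to the east ledge with the pack-bot and the weld-bot.  [the west ledge: — | the east ledge: the cut-bot, the drill-bot, the grip-bot, the haul-bot, the lift-bot, the pack-bot, the paint-bot, the scan-bot, the weld-bot]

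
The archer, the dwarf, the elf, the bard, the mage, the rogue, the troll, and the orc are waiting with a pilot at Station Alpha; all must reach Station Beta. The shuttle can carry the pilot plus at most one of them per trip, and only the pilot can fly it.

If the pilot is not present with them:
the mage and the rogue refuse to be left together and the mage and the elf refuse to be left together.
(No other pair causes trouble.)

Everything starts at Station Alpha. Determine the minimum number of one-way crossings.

17

Counting alone: the pilot can take at most 1 across per trip to Station Beta, so moving all 8 needs at least 8 loaded trips out, with a return between consecutive ones — at least 15 crossings.
The safety rule pushes this higher. Following every safe sequence of crossings, the most of the 8 that can be at Station Beta as the shuttle arrives there on crossing 15 is 7 — never all 8.
So no plan with fewer than 17 crossings exists, and this one achieves 17:
1. Pilot goes to Station Beta with the mage.  [Station Alpha: the archer, the bard, the dwarf, the elf, the orc, the rogue, the troll | Station Beta: the mage]
2. Pilot goes back to Station Alpha alone.  [Station Alpha: the archer, the bard, the dwarf, the elf, the orc, the rogue, the troll | Station Beta: the mage]
3. Pilot goes to Station Beta with the archer.  [Station Alpha: the bard, the dwarf, the elf, the orc, the rogue, the troll | Station Beta: the archer, the mage]
4. Pilot goes back to Station Alpha alone.  [Station Alpha: the bard, the dwarf, the elf, the orc, the rogue, the troll | Station Beta: the archer, the mage]
5. Pilot goes to Station Beta with the dwarf.  [Station Alpha: the bard, the elf, the orc, the rogue, the troll | Station Beta: the archer, the dwarf, the mage]
6. Pilot goes back to Station Alpha alone.  [Station Alpha: the bard, the elf, the orc, the rogue, the troll | Station Beta: the archer, the dwarf, the mage]
7. Pilot goes to Station Beta with the elf.  [Station Alpha: the bard, the orc, the rogue, the troll | Station Beta: the archer, the dwarf, the elf, the mage]
8. Pilot goes back to Station Alpha with the mage.  [Station Alpha: the bard, the mage, the orc, the rogue, the troll | Station Beta: the archer, the dwarf, the elf]
9. Pilot goes to Station Beta with the rogue.  [Station Alpha: the bard, the mage, the orc, the troll | Station Beta: the archer, the dwarf, the elf, the rogue]
10. Pilot goes back to Station Alpha alone.  [Station Alpha: the bard, the mage, the orc, the troll | Station Beta: the archer, the dwarf, the elf, the rogue]
11. Pilot goes to Station Beta with the bard.  [Station Alpha: the mage, the orc, the troll | Station Beta: the archer, the bard, the dwarf, the elf, the rogue]
12. Pilot goes back to Station Alpha alone.  [Station Alpha: the mage, the orc, the troll | Station Beta: the archer, the bard, the dwarf, the elf, the rogue]
13. Pilot goes to Station Beta with the troll.  [Station Alpha: the mage, the orc | Station Beta: the archer, the bard, the dwarf, the elf, the rogue, the troll]
14. Pilot goes back to Station Alpha alone.  [Station Alpha: the mage, the orc | Station Beta: the archer, the bard, the dwarf, the elf, the rogue, the troll]
15. Pilot goes to Station Beta with the orc.  [Station Alpha: the mage | Station Beta: the archer, the bard, the dwarf, the elf, the orc, the rogue, the troll]
16. Pilot goes back to Station Alpha alone.  [Station Alpha: the mage | Station Beta: the archer, the bard, the dwarf, the elf, the orc, the rogue, the troll]
17. Pilot goes to Station Beta with the mage.  [Station Alpha: — | Station Beta: the archer, the bard, the dwarf, the elf, the mage, the orc, the rogue, the troll]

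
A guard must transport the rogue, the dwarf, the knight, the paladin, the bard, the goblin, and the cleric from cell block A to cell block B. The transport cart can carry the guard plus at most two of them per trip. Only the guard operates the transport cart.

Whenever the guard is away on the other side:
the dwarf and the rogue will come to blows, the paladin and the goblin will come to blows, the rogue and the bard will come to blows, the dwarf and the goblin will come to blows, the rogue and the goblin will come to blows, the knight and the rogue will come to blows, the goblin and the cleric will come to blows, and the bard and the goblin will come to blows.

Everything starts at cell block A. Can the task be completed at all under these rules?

Yes

1. Guard goes to cell block B with the goblin and the rogue.
2. Guard goes back to cell block A with the rogue.
3. Guard goes to cell block B with the knight and the rogue.
4. Guard goes back to cell block A with the rogue.
5. Guard goes to cell block B with the bard and the dwarf.
6. Guard goes back to cell block A with the goblin.
7. Guard goes to cell block B with the goblin and the paladin.
8. Guard goes back to cell block A with the goblin.
9. Guard goes to cell block B with the cleric and the rogue.
10. Guard goes back to cell block A with the rogue.
11. Guard goes to cell block B with the goblin and the rogue.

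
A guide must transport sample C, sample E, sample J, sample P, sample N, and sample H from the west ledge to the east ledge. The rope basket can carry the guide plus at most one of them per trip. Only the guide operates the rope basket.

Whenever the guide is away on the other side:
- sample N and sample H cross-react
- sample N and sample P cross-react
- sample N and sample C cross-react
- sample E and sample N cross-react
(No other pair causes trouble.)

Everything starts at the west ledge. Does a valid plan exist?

Following every safe sequence of crossings from the start, the most of the 6 that can be at the east ledge as the rope basket arrives there on crossings 1, 3, 5 is 1, 2, 3 respectively; the best ever achieved is 3 of 6.
From crossing 7 on, no configuration arises that was not already reachable earlier: only 22 distinct safe configurations (who is on which side, and where the rope basket is) can ever be reached, none of them has everyone across, and every continuation just revisits them. So no valid plan exists.

No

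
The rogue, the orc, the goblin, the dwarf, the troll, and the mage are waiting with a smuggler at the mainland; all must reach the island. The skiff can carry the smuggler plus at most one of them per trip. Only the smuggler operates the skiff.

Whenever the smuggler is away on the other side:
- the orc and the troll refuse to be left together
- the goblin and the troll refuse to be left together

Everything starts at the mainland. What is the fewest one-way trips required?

Counting alone: the smuggler can take at most 1 across per trip to the island, so moving all 6 needs at least 6 loaded trips out, with a return between consecutive ones — at least 11 crossings.
The safety rule pushes this higher. Following every safe sequence of crossings, the most of the 6 that can be at the island as the skiff arrives there on crossing 11 is 5 — never all 6.
So no plan with fewer than 13 crossings exists, and this one achieves 13:
1. Smuggler goes to the island with the troll.  [the mainland: the dwarf, the goblin, the mage, the orc, the rogue | the island: the troll]
2. Smuggler goes back to the mainland alone.  [the mainland: the dwarf, the goblin, the mage, the orc, the rogue | the island: the troll]
3. Smuggler goes to the island with the rogue.  [the mainland: the dwarf, the goblin, the mage, the orc | the island: the rogue, the troll]
4. Smuggler goes back to the mainland alone.  [the mainland: the dwarf, the goblin, the mage, the orc | the island: the rogue, the troll]
5. Smuggler goes to the island with the orc.  [the mainland: the dwarf, the goblin, the mage | the island: the orc, the rogue, the troll]
6. Smuggler goes back to the mainland with the troll.  [the mainland: the dwarf, the goblin, the mage, the troll | the island: the orc, the rogue]
7. Smuggler goes to the island with the goblin.  [the mainland: the dwarf, the mage, the troll | the island: the goblin, the orc, the rogue]
8. Smuggler goes back to the mainland alone.  [the mainland: the dwarf, the mage, the troll | the island: the goblin, the orc, the rogue]
9. Smuggler goes to the island with the dwarf.  [the mainland: the mage, the troll | the island: the dwarf, the goblin, the orc, the rogue]
10. Smuggler goes back to the mainland alone.  [the mainland: the mage, the troll | the island: the dwarf, the goblin, the orc, the rogue]
11. Smuggler goes to the island with the mage.  [the mainland: the troll | the island: the dwarf, the goblin, the mage, the orc, the rogue]
12. Smuggler goes back to the mainland alone.  [the mainland: the troll | the island: the dwarf, the goblin, the mage, the orc, the rogue]
13. Smuggler goes to the island with the troll.  [the mainland: — | the island: the dwarf, the goblin, the mage, the orc, the rogue, the troll]

13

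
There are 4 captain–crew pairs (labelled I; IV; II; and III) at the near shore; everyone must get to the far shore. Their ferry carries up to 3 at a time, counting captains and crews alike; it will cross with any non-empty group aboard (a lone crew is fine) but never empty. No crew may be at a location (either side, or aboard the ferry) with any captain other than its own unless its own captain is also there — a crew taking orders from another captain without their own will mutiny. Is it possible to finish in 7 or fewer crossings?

Counting alone: each trip to the far shore takes at most 3 across and each return brings at least 1 back, so after t trips out (and t−1 returns) at most 3t − (t−1) of the 8 are across; that first reaches 8 at t = 4, so at least 7 crossings are needed.
The safety rule pushes this higher. Following every safe sequence of crossings, the most of the 8 that can be at the far shore as the ferry arrives there on crossing 7 is 7 — never all 8.
So the move cannot be finished within 7 crossings. (The shortest complete plan takes 9:)
1. captain I and crew I cross → the far shore.
2. captain I crosses ← the near shore.
3. captain I, captain IV, and crew IV cross → the far shore.
4. captain I and crew I cross ← the near shore.
5. captain I, captain II, and captain III cross → the far shore.
6. crew IV crosses ← the near shore.
7. crew I and crew IV cross → the far shore.
8. crew I crosses ← the near shore.
9. crew I, crew II, and crew III cross → the far shore.

No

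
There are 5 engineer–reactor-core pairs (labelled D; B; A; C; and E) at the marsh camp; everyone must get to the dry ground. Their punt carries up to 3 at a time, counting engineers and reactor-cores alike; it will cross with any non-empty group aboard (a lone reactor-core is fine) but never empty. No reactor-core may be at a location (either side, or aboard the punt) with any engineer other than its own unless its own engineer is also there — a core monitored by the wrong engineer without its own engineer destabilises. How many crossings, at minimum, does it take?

Counting alone: each trip to the dry ground takes at most 3 across and each return brings at least 1 back, so after t trips out (and t−1 returns) at most 3t − (t−1) of the 10 are across; that first reaches 10 at t = 5, so at least 9 crossings are needed.
The safety rule pushes this higher. Following every safe sequence of crossings, the most of the 10 that can be at the dry ground as the punt arrives there on crossing 9 is 9 — never all 10.
So no plan with fewer than 11 crossings exists, and this one achieves 11:
1. engineer D and reactor-core D cross → the dry ground.
2. engineer D crosses ← the marsh camp.
3. reactor-core A, reactor-core B, and reactor-core C cross → the dry ground.
4. reactor-core D crosses ← the marsh camp.
5. engineer A, engineer B, and engineer C cross → the dry ground.
6. engineer B and reactor-core B cross ← the marsh camp.
7. engineer B, engineer D, and engineer E cross → the dry ground.
8. reactor-core A crosses ← the marsh camp.
9. reactor-core B and reactor-core D cross → the dry ground.
10. reactor-core D crosses ← the marsh camp.
11. reactor-core A, reactor-core D, and reactor-core E cross → the dry ground.

11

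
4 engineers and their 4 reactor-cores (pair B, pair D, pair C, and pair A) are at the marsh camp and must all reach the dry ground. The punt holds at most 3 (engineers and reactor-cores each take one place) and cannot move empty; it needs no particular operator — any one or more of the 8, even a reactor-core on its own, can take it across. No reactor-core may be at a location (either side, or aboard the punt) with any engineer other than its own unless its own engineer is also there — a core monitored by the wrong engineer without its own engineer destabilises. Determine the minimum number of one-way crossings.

Counting alone: each trip to the dry ground takes at most 3 across and each return brings at least 1 back, so after t trips out (and t−1 returns) at most 3t − (t−1) of the 8 are across; that first reaches 8 at t = 4, so at least 7 crossings are needed.
The safety rule pushes this higher. Following every safe sequence of crossings, the most of the 8 that can be at the dry ground as the punt arrives there on crossing 7 is 7 — never all 8.
So no plan with fewer than 9 crossings exists, and this one achieves 9:
1. engineer B and reactor-core B cross → the dry ground.
2. engineer B crosses ← the marsh camp.
3. engineer B, engineer D, and reactor-core D cross → the dry ground.
4. engineer B and reactor-core B cross ← the marsh camp.
5. engineer A, engineer B, and engineer C cross → the dry ground.
6. reactor-core D crosses ← the marsh camp.
7. reactor-core B and reactor-core D cross → the dry ground.
8. reactor-core B crosses ← the marsh camp.
9. reactor-core A, reactor-core B, and reactor-core C cross → the dry ground.

9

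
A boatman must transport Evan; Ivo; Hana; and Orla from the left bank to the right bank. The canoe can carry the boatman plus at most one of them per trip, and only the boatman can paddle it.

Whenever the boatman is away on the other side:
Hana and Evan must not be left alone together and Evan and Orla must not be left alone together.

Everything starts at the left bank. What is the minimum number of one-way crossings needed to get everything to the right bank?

Counting alone: the boatman can take at most 1 across per trip to the right bank, so moving all 4 needs at least 4 loaded trips out, with a return between consecutive ones — at least 7 crossings.
The safety rule pushes this higher. Following every safe sequence of crossings, the most of the 4 that can be at the right bank as the canoe arrives there on crossing 7 is 3 — never all 4.
So no plan with fewer than 9 crossings exists, and this one achieves 9:
1. Boatman goes to the right bank with Evan.  [the left bank: Hana, Ivo, Orla | the right bank: Evan]
2. Boatman goes back to the left bank alone.  [the left bank: Hana, Ivo, Orla | the right bank: Evan]
3. Boatman goes to the right bank with Ivo.  [the left bank: Hana, Orla | the right bank: Evan, Ivo]
4. Boatman goes back to the left bank alone.  [the left bank: Hana, Orla | the right bank: Evan, Ivo]
5. Boatman goes to the right bank with Hana.  [the left bank: Orla | the right bank: Evan, Hana, Ivo]
6. Boatman goes back to the left bank with Evan.  [the left bank: Evan, Orla | the right bank: Hana, Ivo]
7. Boatman goes to the right bank with Orla.  [the left bank: Evan | the right bank: Hana, Ivo, Orla]
8. Boatman goes back to the left bank alone.  [the left bank: Evan | the right bank: Hana, Ivo, Orla]
9. Boatman goes to the right bank with Evan.  [the left bank: — | the right bank: Evan, Hana, Ivo, Orla]

9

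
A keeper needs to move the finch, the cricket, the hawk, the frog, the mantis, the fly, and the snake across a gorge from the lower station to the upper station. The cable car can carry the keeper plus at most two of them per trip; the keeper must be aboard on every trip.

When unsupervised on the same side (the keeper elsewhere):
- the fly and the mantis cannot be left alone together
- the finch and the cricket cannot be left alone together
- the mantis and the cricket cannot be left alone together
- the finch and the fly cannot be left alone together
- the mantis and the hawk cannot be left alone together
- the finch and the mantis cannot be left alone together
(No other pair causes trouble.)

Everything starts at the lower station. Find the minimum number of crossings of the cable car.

Counting alone: the keeper can take at most 2 across per trip to the upper station, so moving all 7 needs at least 4 loaded trips out, with a return between consecutive ones — at least 7 crossings.
The safety rule pushes this higher. Following every safe sequence of crossings, the most of the 7 that can be at the upper station as the cable car arrives there on crossings 7, 9 is 5, 6 respectively — never all 7.
So no plan with fewer than 11 crossings exists, and this one achieves 11:
1. Keeper goes to the upper station with the finch and the mantis.
2. Keeper goes back to the lower station with the finch.
3. Keeper goes to the upper station with the finch and the hawk.
4. Keeper goes back to the lower station with the mantis.
5. Keeper goes to the upper station with the cricket and the fly.
6. Keeper goes back to the lower station with the finch.
7. Keeper goes to the upper station with the finch and the frog.
8. Keeper goes back to the lower station with the finch.
9. Keeper goes to the upper station with the finch and the snake.
10. Keeper goes back to the lower station with the finch.
11. Keeper goes to the upper station with the finch and the mantis.

11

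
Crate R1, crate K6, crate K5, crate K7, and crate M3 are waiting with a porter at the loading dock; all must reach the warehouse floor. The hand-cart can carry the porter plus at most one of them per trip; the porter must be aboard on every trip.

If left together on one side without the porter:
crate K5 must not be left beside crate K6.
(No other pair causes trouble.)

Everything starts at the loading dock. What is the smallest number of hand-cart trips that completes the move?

9

Counting alone: the porter can take at most 1 across per trip to the warehouse floor, so moving all 5 needs at least 5 loaded trips out, with a return between consecutive ones — at least 9 crossings.
The plan below uses exactly 9 crossings, so it is optimal:
1. Porter goes to the warehouse floor with crate K6.  [the loading dock: crate K5, crate K7, crate M3, crate R1 | the warehouse floor: crate K6]
2. Porter goes back to the loading dock alone.  [the loading dock: crate K5, crate K7, crate M3, crate R1 | the warehouse floor: crate K6]
3. Porter goes to the warehouse floor with crate R1.  [the loading dock: crate K5, crate K7, crate M3 | the warehouse floor: crate K6, crate R1]
4. Porter goes back to the loading dock alone.  [the loading dock: crate K5, crate K7, crate M3 | the warehouse floor: crate K6, crate R1]
5. Porter goes to the warehouse floor with crate K7.  [the loading dock: crate K5, crate M3 | the warehouse floor: crate K6, crate K7, crate R1]
6. Porter goes back to the loading dock alone.  [the loading dock: crate K5, crate M3 | the warehouse floor: crate K6, crate K7, crate R1]
7. Porter goes to the warehouse floor with crate M3.  [the loading dock: crate K5 | the warehouse floor: crate K6, crate K7, crate M3, crate R1]
8. Porter goes back to the loading dock alone.  [the loading dock: crate K5 | the warehouse floor: crate K6, crate K7, crate M3, crate R1]
9. Porter goes to the warehouse floor with crate K5.  [the loading dock: — | the warehouse floor: crate K5, crate K6, crate K7, crate M3, crate R1]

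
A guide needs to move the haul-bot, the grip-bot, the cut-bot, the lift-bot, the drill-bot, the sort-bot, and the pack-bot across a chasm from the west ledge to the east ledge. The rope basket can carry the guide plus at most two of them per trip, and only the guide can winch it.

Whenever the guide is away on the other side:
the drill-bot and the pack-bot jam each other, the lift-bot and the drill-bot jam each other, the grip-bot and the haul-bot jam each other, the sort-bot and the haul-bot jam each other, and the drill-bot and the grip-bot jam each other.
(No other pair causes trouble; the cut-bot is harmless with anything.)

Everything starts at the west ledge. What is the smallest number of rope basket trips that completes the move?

Counting alone: the guide can take at most 2 across per trip to the east ledge, so moving all 7 needs at least 4 loaded trips out, with a return between consecutive ones — at least 7 crossings.
The safety rule pushes this higher. Following every safe sequence of crossings, the most of the 7 that can be at the east ledge as the rope basket arrives there on crossing 7 is 6 — never all 7.
So no plan with fewer than 9 crossings exists, and this one achieves 9:
1. Guide goes to the east ledge with the drill-bot and the haul-bot.  [the west ledge: the cut-bot, the grip-bot, the lift-bot, the pack-bot, the sort-bot | the east ledge: the drill-bot, the haul-bot]
2. Guide goes back to the west ledge alone.  [the west ledge: the cut-bot, the grip-bot, the lift-bot, the pack-bot, the sort-bot | the east ledge: the drill-bot, the haul-bot]
3. Guide goes to the east ledge with the cut-bot.  [the west ledge: the grip-bot, the lift-bot, the pack-bot, the sort-bot | the east ledge: the cut-bot, the drill-bot, the haul-bot]
4. Guide goes back to the west ledge alone.  [the west ledge: the grip-bot, the lift-bot, the pack-bot, the sort-bot | the east ledge: the cut-bot, the drill-bot, the haul-bot]
5. Guide goes to the east ledge with the grip-bot and the lift-bot.  [the west ledge: the pack-bot, the sort-bot | the east ledge: the cut-bot, the drill-bot, the grip-bot, the haul-bot, the lift-bot]
6. Guide goes back to the west ledge with the drill-bot and the haul-bot.  [the west ledge: the drill-bot, the haul-bot, the pack-bot, the sort-bot | the east ledge: the cut-bot, the grip-bot, the lift-bot]
7. Guide goes to the east ledge with the pack-bot and the sort-bot.  [the west ledge: the drill-bot, the haul-bot | the east ledge: the cut-bot, the grip-bot, the lift-bot, the pack-bot, the sort-bot]
8. Guide goes back to the west ledge alone.  [the west ledge: the drill-bot, the haul-bot | the east ledge: the cut-bot, the grip-bot, the lift-bot, the pack-bot, the sort-bot]
9. Guide goes to the east ledge with the drill-bot and the haul-bot.  [the west ledge: — | the east ledge: the cut-bot, the drill-bot, the grip-bot, the haul-bot, the lift-bot, the pack-bot, the sort-bot]

9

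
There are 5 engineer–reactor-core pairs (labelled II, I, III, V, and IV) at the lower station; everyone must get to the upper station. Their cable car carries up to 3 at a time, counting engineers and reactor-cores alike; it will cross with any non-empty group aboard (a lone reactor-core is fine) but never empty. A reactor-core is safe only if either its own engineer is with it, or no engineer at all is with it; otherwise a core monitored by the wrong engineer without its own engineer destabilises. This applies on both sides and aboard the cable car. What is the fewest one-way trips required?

Counting alone: each trip to the upper station takes at most 3 across and each return brings at least 1 back, so after t trips out (and t−1 returns) at most 3t − (t−1) of the 10 are across; that first reaches 10 at t = 5, so at least 9 crossings are needed.
The safety rule pushes this higher. Following every safe sequence of crossings, the most of the 10 that can be at the upper station as the cable car arrives there on crossing 9 is 9 — never all 10.
So no plan with fewer than 11 crossings exists, and this one achieves 11:
1. engineer II and reactor-core II cross → the upper station.
2. engineer II crosses ← the lower station.
3. reactor-core I, reactor-core III, and reactor-core V cross → the upper station.
4. reactor-core II crosses ← the lower station.
5. engineer I, engineer III, and engineer V cross → the upper station.
6. engineer I and reactor-core I cross ← the lower station.
7. engineer I, engineer II, and engineer IV cross → the upper station.
8. reactor-core III crosses ← the lower station.
9. reactor-core I and reactor-core II cross → the upper station.
10. reactor-core II crosses ← the lower station.
11. reactor-core II, reactor-core III, and reactor-core IV cross → the upper station.

11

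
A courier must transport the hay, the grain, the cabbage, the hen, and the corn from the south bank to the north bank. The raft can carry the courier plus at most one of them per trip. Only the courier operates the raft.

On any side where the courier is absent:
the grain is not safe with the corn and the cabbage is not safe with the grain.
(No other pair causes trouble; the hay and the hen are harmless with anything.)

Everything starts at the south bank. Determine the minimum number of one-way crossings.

11

Counting alone: the courier can take at most 1 across per trip to the north bank, so moving all 5 needs at least 5 loaded trips out, with a return between consecutive ones — at least 9 crossings.
The safety rule pushes this higher. Following every safe sequence of crossings, the most of the 5 that can be at the north bank as the raft arrives there on crossing 9 is 4 — never all 5.
So no plan with fewer than 11 crossings exists, and this one achieves 11:
1. Courier goes to the north bank with the grain.  [the south bank: the cabbage, the corn, the hay, the hen | the north bank: the grain]
2. Courier goes back to the south bank alone.  [the south bank: the cabbage, the corn, the hay, the hen | the north bank: the grain]
3. Courier goes to the north bank with the hay.  [the south bank: the cabbage, the corn, the hen | the north bank: the grain, the hay]
4. Courier goes back to the south bank alone.  [the south bank: the cabbage, the corn, the hen | the north bank: the grain, the hay]
5. Courier goes to the north bank with the cabbage.  [the south bank: the corn, the hen | the north bank: the cabbage, the grain, the hay]
6. Courier goes back to the south bank with the grain.  [the south bank: the corn, the grain, the hen | the north bank: the cabbage, the hay]
7. Courier goes to the north bank with the corn.  [the south bank: the grain, the hen | the north bank: the cabbage, the corn, the hay]
8. Courier goes back to the south bank alone.  [the south bank: the grain, the hen | the north bank: the cabbage, the corn, the hay]
9. Courier goes to the north bank with the hen.  [the south bank: the grain | the north bank: the cabbage, the corn, the hay, the hen]
10. Courier goes back to the south bank alone.  [the south bank: the grain | the north bank: the cabbage, the corn, the hay, the hen]
11. Courier goes to the north bank with the grain.  [the south bank: — | the north bank: the cabbage, the corn, the grain, the hay, the hen]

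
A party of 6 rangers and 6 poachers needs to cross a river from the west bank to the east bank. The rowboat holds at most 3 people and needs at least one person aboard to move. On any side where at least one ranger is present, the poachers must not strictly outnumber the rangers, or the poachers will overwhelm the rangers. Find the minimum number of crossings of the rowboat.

impossible

Following every safe sequence of crossings from the start, the most of the 12 that can be at the east bank as the rowboat arrives there on crossings 1, 3, 5 is 3, 5, 6 respectively; the best ever achieved is 6 of 12.
From crossing 7 on, no configuration arises that was not already reachable earlier: only 17 distinct safe configurations (who is on which side, and where the rowboat is) can ever be reached, none of them has everyone across, and every continuation just revisits them. They are: 0 rangers + 0 poachers across (rowboat back at the start); 0 rangers + 1 poacher across (rowboat there); 0 rangers + 1 poacher across (rowboat back at the start); 0 rangers + 2 poachers across (rowboat there); 0 rangers + 2 poachers across (rowboat back at the start); 0 rangers + 3 poachers across (rowboat there); 0 rangers + 3 poachers across (rowboat back at the start); 0 rangers + 4 poachers across (rowboat there); 0 rangers + 4 poachers across (rowboat back at the start); 0 rangers + 5 poachers across (rowboat there); 0 rangers + 5 poachers across (rowboat back at the start); 0 rangers + 6 poachers across (rowboat there); 1 ranger + 1 poacher across (rowboat there); 1 ranger + 1 poacher across (rowboat back at the start); 2 rangers + 2 poachers across (rowboat there); 2 rangers + 2 poachers across (rowboat back at the start); 3 rangers + 3 poachers across (rowboat there). So no valid plan exists.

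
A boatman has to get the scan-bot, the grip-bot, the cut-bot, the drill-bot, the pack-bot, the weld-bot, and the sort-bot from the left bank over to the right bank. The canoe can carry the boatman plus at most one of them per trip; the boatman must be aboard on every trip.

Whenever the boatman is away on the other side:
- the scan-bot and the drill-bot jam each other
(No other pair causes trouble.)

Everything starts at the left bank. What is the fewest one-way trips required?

Counting alone: the boatman can take at most 1 across per trip to the right bank, so moving all 7 needs at least 7 loaded trips out, with a return between consecutive ones — at least 13 crossings.
The plan below uses exactly 13 crossings, so it is optimal:
1. Boatman goes to the right bank with the scan-bot.
2. Boatman goes back to the left bank alone.
3. Boatman goes to the right bank with the grip-bot.
4. Boatman goes back to the left bank alone.
5. Boatman goes to the right bank with the cut-bot.
6. Boatman goes back to the left bank alone.
7. Boatman goes to the right bank with the pack-bot.
8. Boatman goes back to the left bank alone.
9. Boatman goes to the right bank with the weld-bot.
10. Boatman goes back to the left bank alone.
11. Boatman goes to the right bank with the sort-bot.
12. Boatman goes back to the left bank alone.
13. Boatman goes to the right bank with the drill-bot.

13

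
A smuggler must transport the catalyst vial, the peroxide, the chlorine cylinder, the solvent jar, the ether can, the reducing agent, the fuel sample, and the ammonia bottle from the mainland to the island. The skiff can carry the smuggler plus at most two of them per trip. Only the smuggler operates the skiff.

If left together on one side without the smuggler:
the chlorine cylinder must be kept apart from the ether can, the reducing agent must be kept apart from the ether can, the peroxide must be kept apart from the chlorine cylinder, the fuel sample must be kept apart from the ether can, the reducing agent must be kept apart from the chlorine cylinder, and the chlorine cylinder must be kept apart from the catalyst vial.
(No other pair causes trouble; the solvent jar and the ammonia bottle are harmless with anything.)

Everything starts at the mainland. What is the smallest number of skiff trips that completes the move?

13

Counting alone: the smuggler can take at most 2 across per trip to the island, so moving all 8 needs at least 4 loaded trips out, with a return between consecutive ones — at least 7 crossings.
The safety rule pushes this higher. Following every safe sequence of crossings, the most of the 8 that can be at the island as the skiff arrives there on crossings 7, 9, 11 is 5, 6, 7 respectively — never all 8.
So no plan with fewer than 13 crossings exists, and this one achieves 13:
1. Smuggler goes to the island with the chlorine cylinder and the ether can.  [the mainland: the ammonia bottle, the catalyst vial, the fuel sample, the peroxide, the reducing agent, the solvent jar | the island: the chlorine cylinder, the ether can]
2. Smuggler goes back to the mainland with the chlorine cylinder.  [the mainland: the ammonia bottle, the catalyst vial, the chlorine cylinder, the fuel sample, the peroxide, the reducing agent, the solvent jar | the island: the ether can]
3. Smuggler goes to the island with the catalyst vial and the chlorine cylinder.  [the mainland: the ammonia bottle, the fuel sample, the peroxide, the reducing agent, the solvent jar | the island: the catalyst vial, the chlorine cylinder, the ether can]
4. Smuggler goes back to the mainland with the chlorine cylinder.  [the mainland: the ammonia bottle, the chlorine cylinder, the fuel sample, the peroxide, the reducing agent, the solvent jar | the island: the catalyst vial, the ether can]
5. Smuggler goes to the island with the chlorine cylinder and the peroxide.  [the mainland: the ammonia bottle, the fuel sample, the reducing agent, the solvent jar | the island: the catalyst vial, the chlorine cylinder, the ether can, the peroxide]
6. Smuggler goes back to the mainland with the chlorine cylinder.  [the mainland: the ammonia bottle, the chlorine cylinder, the fuel sample, the reducing agent, the solvent jar | the island: the catalyst vial, the ether can, the peroxide]
7. Smuggler goes to the island with the chlorine cylinder and the solvent jar.  [the mainland: the ammonia bottle, the fuel sample, the reducing agent | the island: the catalyst vial, the chlorine cylinder, the ether can, the peroxide, the solvent jar]
8. Smuggler goes back to the mainland with the chlorine cylinder.  [the mainland: the ammonia bottle, the chlorine cylinder, the fuel sample, the reducing agent | the island: the catalyst vial, the ether can, the peroxide, the solvent jar]
9. Smuggler goes to the island with the ammonia bottle and the chlorine cylinder.  [the mainland: the fuel sample, the reducing agent | the island: the ammonia bottle, the catalyst vial, the chlorine cylinder, the ether can, the peroxide, the solvent jar]
10. Smuggler goes back to the mainland with the chlorine cylinder.  [the mainland: the chlorine cylinder, the fuel sample, the reducing agent | the island: the ammonia bottle, the catalyst vial, the ether can, the peroxide, the solvent jar]
11. Smuggler goes to the island with the fuel sample and the reducing agent.  [the mainland: the chlorine cylinder | the island: the ammonia bottle, the catalyst vial, the ether can, the fuel sample, the peroxide, the reducing agent, the solvent jar]
12. Smuggler goes back to the mainland with the ether can.  [the mainland: the chlorine cylinder, the ether can | the island: the ammonia bottle, the catalyst vial, the fuel sample, the peroxide, the reducing agent, the solvent jar]
13. Smuggler goes to the island with the chlorine cylinder and the ether can.  [the mainland: — | the island: the ammonia bottle, the catalyst vial, the chlorine cylinder, the ether can, the fuel sample, the peroxide, the reducing agent, the solvent jar]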